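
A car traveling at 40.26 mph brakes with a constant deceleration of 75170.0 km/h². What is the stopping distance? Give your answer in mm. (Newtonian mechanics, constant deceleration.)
d = v₀² / (2a) (with unit conversion) = 27920.0 mm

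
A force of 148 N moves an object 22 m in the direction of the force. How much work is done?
W = Fd = 148×22 = 3256.0 J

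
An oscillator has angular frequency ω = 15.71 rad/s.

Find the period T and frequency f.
T = 2π/ω = 2π/15.71 = 0.3999 s; f = ω/2π = 2.5 Hz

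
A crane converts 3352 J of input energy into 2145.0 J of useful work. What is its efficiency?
η = W_out/W_in = 2145.0/3352 = 0.6399 = 63.99%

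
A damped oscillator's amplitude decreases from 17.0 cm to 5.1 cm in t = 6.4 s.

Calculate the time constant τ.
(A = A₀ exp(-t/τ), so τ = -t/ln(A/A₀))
A/A₀ = 5.1/17.0 = 0.3; ln(A/A₀) = -1.204
τ = −t/ln(A/A₀) = −6.4/-1.204 = 5.316 s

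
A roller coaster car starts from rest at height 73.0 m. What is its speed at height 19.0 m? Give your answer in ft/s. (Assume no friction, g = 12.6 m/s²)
mgh₁ = ½mv₂² + mgh₂ → v₂ = √(2g(h₁−h₂)) = √(2×12.6×(73−19)) = 36.89 m/s = 121.0 ft/s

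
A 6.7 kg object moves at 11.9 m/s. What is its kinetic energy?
KE = ½mv² = ½×6.7×11.9² = 474.3935 J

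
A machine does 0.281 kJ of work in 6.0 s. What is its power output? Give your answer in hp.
P = W/t = 281 J / 6 s = 46.83 W = 0.0628 hp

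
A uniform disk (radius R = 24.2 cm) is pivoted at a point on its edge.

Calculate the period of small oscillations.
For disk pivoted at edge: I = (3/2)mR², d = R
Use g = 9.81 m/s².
I/m = (3/2)R² = 0.08785 m²; d = R = 0.242 m
T = 2π√((3/2)R²/(gR)) = 2π√(3R/(2g)) = 1.209 s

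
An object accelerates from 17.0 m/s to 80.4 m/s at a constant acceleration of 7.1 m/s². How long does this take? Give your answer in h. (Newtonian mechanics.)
t = (v - v₀)/a (with unit conversion) = 0.00248 h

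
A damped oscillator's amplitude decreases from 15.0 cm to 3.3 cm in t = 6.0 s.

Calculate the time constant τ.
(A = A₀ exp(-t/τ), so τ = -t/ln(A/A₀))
A/A₀ = 3.3/15.0 = 0.22; ln(A/A₀) = -1.514
τ = −t/ln(A/A₀) = −6.0/-1.514 = 3.963 s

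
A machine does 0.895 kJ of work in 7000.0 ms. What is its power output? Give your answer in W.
P = W/t = 895 J / 7 s = 127.9 W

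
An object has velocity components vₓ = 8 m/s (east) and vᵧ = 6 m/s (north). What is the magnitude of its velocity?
|v| = √(vₓ² + vᵧ²) = √(8² + 6²) = √(100) = 10.0 m/s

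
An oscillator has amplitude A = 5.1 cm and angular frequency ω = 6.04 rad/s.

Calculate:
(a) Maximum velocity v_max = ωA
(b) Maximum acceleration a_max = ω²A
v_max = ωA = 6.04×0.051 = 0.308 m/s
a_max = ω²A = 6.04²×0.051 = 1.861 m/s²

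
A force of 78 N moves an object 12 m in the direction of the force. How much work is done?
W = Fd = 78×12 = 936.0 J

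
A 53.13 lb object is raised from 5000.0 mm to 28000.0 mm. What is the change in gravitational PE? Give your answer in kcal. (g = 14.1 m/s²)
ΔPE = mg(h₂ − h₁) = 24.1 kg × 14.1 m/s² × (28 − 5) m = 7815 J = 1.868 kcal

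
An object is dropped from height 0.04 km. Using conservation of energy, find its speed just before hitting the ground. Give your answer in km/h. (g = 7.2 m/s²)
mgh = ½mv² → v = √(2gh) = √(2×7.2×40) = 24 m/s = 86.4 km/h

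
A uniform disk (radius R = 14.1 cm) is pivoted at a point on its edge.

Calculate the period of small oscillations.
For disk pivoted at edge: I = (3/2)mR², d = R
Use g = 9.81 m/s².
I/m = (3/2)R² = 0.02982 m²; d = R = 0.141 m
T = 2π√((3/2)R²/(gR)) = 2π√(3R/(2g)) = 0.9226 s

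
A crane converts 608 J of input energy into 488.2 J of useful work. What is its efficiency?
η = W_out/W_in = 488.2/608 = 0.803 = 80.3%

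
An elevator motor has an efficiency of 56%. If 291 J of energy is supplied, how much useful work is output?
W_out = η × W_in = 0.56 × 291 = 162.96 J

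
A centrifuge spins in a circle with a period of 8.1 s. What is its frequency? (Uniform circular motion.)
f = 1/T = 1/8.1 = 0.1235 Hz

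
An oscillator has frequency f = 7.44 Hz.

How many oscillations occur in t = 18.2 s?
n = f×t = 7.44×18.2 = 135.4 oscillations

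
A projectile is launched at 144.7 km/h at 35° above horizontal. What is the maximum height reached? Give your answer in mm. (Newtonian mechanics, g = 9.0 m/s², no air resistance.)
H = v₀²sin²(θ)/(2g) (with unit conversion) = 29530.0 mm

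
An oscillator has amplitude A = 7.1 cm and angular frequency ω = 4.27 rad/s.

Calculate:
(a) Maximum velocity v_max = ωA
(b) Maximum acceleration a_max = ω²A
v_max = ωA = 4.27×0.071 = 0.3032 m/s
a_max = ω²A = 4.27²×0.071 = 1.295 m/s²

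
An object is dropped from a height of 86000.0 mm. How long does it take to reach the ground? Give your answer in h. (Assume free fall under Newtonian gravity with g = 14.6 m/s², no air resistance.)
t = √(2h/g) (with unit conversion) = 0.0009534 h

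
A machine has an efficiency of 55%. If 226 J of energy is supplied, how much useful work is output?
W_out = η × W_in = 0.55 × 226 = 124.3 J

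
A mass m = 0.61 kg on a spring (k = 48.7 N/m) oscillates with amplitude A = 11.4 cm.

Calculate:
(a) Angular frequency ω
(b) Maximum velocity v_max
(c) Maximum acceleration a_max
ω = √(k/m) = √(48.7/0.61) = 8.935 rad/s
v_max = ωA = 8.935×0.114 = 1.019 m/s
a_max = ω²A = 8.935²×0.114 = 9.101 m/s²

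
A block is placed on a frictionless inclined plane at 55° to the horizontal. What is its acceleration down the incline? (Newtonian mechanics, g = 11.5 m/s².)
a = g sin(θ) = 11.5 × sin(55°) = 11.5 × 0.8192 = 9.42 m/s²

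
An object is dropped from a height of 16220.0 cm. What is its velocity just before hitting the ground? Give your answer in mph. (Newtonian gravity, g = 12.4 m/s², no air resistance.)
v = √(2gh) (with unit conversion) = 141.9 mph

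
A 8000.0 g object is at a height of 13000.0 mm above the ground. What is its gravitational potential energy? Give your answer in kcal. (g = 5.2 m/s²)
PE = mgh = 8 kg × 5.2 m/s² × 13 m = 540.8 J = 0.1293 kcal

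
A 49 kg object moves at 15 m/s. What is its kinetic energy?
KE = ½mv² = ½×49×15² = 5512.5 J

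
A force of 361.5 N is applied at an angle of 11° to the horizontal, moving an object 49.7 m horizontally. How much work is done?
W = Fd cosθ = 361.5×49.7×cos(11°) = 17636.0 J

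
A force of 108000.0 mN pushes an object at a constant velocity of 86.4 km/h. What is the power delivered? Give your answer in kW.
P = Fv = 108 N × 24 m/s = 2592 W = 2.592 kW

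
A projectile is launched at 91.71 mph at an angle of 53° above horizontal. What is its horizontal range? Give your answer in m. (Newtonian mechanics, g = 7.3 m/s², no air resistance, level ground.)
R = v₀² sin(2θ) / g (with unit conversion) = 221.3 m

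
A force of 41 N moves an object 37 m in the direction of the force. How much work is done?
W = Fd = 41×37 = 1517.0 J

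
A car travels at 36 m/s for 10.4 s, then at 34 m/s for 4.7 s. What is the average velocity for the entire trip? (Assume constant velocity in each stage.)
d₁ = v₁t₁ = 36 × 10.4 = 374.4 m
d₂ = v₂t₂ = 34 × 4.7 = 159.8 m
d_total = 534.2 m, t_total = 15.1 s
v_avg = d_total/t_total = 534.2/15.1 = 35.38 m/s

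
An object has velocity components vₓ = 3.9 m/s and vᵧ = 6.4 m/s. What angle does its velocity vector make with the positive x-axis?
θ = arctan(vᵧ/vₓ) = arctan(6.4/3.9) = 58.64°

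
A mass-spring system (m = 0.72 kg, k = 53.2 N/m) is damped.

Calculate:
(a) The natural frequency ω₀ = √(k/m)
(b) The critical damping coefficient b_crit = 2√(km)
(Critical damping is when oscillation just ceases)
ω₀ = √(k/m) = √(53.2/0.72) = 8.596 rad/s
b_crit = 2√(km) = 2√(53.2×0.72) = 12.38 kg/s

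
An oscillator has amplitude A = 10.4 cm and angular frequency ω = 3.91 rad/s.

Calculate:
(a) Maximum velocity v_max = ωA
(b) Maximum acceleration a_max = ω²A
v_max = ωA = 3.91×0.104 = 0.4066 m/s
a_max = ω²A = 3.91²×0.104 = 1.59 m/s²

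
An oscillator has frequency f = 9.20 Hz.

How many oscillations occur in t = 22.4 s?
n = f×t = 9.2×22.4 = 206.1 oscillations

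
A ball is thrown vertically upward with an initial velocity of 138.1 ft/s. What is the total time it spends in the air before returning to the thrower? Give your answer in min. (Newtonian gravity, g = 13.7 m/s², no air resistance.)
t_total = 2v₀/g (with unit conversion) = 0.1024 min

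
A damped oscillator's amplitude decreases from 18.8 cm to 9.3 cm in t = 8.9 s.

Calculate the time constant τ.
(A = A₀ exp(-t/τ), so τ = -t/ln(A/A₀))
A/A₀ = 9.3/18.8 = 0.4947; ln(A/A₀) = -0.7038
τ = −t/ln(A/A₀) = −8.9/-0.7038 = 12.64 s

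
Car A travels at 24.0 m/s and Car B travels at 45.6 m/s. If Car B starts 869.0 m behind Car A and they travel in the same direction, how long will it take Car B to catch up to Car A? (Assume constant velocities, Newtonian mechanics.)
Relative speed: v_rel = 45.6 - 24.0 = 21.6 m/s
Time to catch: t = d₀/v_rel = 869.0/21.6 = 40.23 s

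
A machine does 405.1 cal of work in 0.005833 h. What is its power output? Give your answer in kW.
P = W/t = 1695 J / 21 s = 80.72 W = 0.08072 kW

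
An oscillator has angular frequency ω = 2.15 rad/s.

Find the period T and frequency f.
T = 2π/ω = 2π/2.15 = 2.922 s; f = ω/2π = 0.3422 Hz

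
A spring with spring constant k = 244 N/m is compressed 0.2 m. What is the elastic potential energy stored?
PE = ½kx² = ½×244×0.2² = 4.88 J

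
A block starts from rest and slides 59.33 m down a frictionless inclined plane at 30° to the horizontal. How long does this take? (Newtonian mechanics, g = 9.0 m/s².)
a = g sin(θ) = 9.0 × sin(30°) = 4.5 m/s²
t = √(2d/a) = √(2 × 59.33 / 4.5) = 5.14 s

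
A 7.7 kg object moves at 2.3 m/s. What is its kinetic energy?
KE = ½mv² = ½×7.7×2.3² = 20.3665 J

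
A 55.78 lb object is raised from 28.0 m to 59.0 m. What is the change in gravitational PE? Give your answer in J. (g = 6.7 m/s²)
ΔPE = mg(h₂ − h₁) = 25.3 kg × 6.7 m/s² × (59 − 28) m = 5255 J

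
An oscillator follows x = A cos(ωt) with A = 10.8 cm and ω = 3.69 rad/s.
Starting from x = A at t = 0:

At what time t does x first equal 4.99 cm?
cos(ωt) = x/A = 4.99/10.8 = 0.462
ωt = arccos(0.462) = 1.091 rad
t = 1.091/3.69 = 0.2955 s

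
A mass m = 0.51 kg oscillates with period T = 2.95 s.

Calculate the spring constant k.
T = 2π√(m/k) → k = m(2π/T)² = 0.51×(2π/2.95)² = 2.314 N/m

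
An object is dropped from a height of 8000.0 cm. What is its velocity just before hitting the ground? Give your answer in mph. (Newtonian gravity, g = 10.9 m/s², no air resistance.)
v = √(2gh) (with unit conversion) = 93.42 mph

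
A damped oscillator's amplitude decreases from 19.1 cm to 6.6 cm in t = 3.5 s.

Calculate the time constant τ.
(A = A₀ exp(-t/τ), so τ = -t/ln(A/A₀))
A/A₀ = 6.6/19.1 = 0.3455; ln(A/A₀) = -1.063
τ = −t/ln(A/A₀) = −3.5/-1.063 = 3.294 s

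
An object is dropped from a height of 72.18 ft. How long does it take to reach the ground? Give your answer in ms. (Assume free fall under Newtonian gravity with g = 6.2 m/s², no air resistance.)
t = √(2h/g) (with unit conversion) = 2664.0 ms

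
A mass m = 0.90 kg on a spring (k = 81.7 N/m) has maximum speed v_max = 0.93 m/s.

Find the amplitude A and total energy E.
½mv²_max = ½kA² → A = v_max√(m/k) = 0.93×√(0.9/81.7) = 0.09761 m = 9.761 cm
E = ½mv²_max = ½×0.9×0.93² = 0.3892 J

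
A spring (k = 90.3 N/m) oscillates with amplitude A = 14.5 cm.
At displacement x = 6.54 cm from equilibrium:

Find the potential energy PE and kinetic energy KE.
E_total = ½kA² = ½×90.3×(0.145)² = 0.9493 J
PE = ½kx² = ½×90.3×(0.0654)² = 0.1931 J
KE = E_total − PE = 0.7562 J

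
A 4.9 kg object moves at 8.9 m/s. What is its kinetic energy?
KE = ½mv² = ½×4.9×8.9² = 194.0645 J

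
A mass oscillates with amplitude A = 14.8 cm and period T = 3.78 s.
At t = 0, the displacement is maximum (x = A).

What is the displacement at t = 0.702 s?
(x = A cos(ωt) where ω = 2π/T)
ω = 2π/T = 2π/3.78 = 1.662 rad/s
x = A cos(ωt) = 14.8×cos(1.662×0.702) = 5.817 cm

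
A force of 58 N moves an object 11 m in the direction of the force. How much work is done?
W = Fd = 58×11 = 638.0 J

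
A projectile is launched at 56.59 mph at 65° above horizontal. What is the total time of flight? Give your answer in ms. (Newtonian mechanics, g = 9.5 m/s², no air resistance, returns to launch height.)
T = 2v₀sin(θ)/g (with unit conversion) = 4827.0 ms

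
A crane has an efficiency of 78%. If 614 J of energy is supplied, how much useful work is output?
W_out = η × W_in = 0.78 × 614 = 478.92 J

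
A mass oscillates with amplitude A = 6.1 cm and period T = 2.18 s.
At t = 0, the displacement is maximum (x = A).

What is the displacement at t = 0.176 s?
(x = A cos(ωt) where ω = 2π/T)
ω = 2π/T = 2π/2.18 = 2.882 rad/s
x = A cos(ωt) = 6.1×cos(2.882×0.176) = 5.332 cm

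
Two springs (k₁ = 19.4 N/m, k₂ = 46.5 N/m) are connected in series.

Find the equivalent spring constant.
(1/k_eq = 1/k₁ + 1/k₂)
1/k_eq = 1/19.4 + 1/46.5 = 0.073052; k_eq = 13.69 N/m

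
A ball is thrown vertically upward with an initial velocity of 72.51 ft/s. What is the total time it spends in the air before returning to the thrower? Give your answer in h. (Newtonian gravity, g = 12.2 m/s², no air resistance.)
t_total = 2v₀/g (with unit conversion) = 0.001006 h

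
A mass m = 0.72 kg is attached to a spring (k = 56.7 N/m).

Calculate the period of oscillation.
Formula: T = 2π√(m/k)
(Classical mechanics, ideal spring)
T = 2π√(m/k) = 2π√(0.72/56.7) = 0.708 s; f = 1/T = 1.412 Hz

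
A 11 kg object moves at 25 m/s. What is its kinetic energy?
KE = ½mv² = ½×11×25² = 3437.5 J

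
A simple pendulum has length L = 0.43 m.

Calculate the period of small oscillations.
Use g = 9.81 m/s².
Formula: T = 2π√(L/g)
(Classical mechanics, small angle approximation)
T = 2π√(L/g) = 2π√(0.43/9.81) = 1.315 s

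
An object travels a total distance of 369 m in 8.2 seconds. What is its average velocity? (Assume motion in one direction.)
v_avg = Δd / Δt = 369 / 8.2 = 45.0 m/s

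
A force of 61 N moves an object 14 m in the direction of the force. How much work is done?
W = Fd = 61×14 = 854.0 J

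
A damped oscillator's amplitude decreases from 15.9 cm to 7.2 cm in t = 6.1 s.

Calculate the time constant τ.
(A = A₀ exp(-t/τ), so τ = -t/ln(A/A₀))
A/A₀ = 7.2/15.9 = 0.4528; ln(A/A₀) = -0.7922
τ = −t/ln(A/A₀) = −6.1/-0.7922 = 7.7 s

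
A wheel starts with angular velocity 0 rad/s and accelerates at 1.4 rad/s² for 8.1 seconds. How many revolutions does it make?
θ = ω₀t + ½αt² = 0×8.1 + ½×1.4×8.1² = 45.93 rad
Revolutions = θ/(2π) = 45.93/(2π) = 7.31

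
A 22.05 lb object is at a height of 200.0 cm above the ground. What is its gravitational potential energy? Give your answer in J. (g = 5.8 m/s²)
PE = mgh = 10 kg × 5.8 m/s² × 2 m = 116 J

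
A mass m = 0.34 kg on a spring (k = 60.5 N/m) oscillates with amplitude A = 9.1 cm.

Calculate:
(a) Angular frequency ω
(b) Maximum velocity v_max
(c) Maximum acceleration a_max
ω = √(k/m) = √(60.5/0.34) = 13.34 rad/s
v_max = ωA = 13.34×0.091 = 1.214 m/s
a_max = ω²A = 13.34²×0.091 = 16.19 m/s²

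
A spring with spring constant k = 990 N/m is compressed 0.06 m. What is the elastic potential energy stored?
PE = ½kx² = ½×990×0.06² = 1.782 J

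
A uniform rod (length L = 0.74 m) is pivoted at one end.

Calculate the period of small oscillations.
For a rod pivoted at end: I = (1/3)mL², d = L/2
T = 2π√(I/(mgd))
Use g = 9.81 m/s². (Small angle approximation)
I/m = (1/3)L² = 0.1825 m²; d = L/2 = 0.37 m
T = 2π√(I/(mgd)) = 2π√(0.1825/(9.81×0.37)) = 1.409 s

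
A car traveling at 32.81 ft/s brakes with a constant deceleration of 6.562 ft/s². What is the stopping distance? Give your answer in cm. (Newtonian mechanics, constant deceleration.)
d = v₀² / (2a) (with unit conversion) = 2500.0 cm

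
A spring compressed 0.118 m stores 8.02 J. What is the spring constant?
PE = ½kx² → k = 2PE/x² = 2×8.02/0.118² = 1152.0 N/m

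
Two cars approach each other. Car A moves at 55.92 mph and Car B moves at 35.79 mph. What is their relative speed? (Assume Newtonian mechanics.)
v_rel = v_A + v_B = 55.92 + 35.79 = 91.71 mph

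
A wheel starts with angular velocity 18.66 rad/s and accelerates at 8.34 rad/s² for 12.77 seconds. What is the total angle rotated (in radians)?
θ = ω₀t + ½αt² = 18.66×12.77 + ½×8.34×12.77² = 918.3 rad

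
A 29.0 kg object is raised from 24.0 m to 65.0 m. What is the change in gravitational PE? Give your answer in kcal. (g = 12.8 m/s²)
ΔPE = mg(h₂ − h₁) = 29 kg × 12.8 m/s² × (65 − 24) m = 1.522e+04 J = 3.637 kcal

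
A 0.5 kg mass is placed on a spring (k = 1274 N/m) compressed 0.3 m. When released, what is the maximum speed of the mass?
½kx² = ½mv² → v = x√(k/m) = 0.3×√(1274/0.5) = 15.14 m/s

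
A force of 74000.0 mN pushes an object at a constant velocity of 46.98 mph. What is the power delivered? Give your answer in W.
P = Fv = 74 N × 21 m/s = 1554 W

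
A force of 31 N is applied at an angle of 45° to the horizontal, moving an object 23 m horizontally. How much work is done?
W = Fd cosθ = 31×23×cos(45°) = 504.17 J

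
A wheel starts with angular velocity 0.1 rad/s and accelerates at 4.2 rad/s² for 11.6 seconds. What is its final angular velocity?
ω = ω₀ + αt = 0.1 + 4.2 × 11.6 = 48.82 rad/s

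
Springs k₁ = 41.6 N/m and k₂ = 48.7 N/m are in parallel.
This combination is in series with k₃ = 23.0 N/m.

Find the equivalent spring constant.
k₁₂ = k₁ + k₂ = 90.3 N/m (parallel)
1/k_eq = 1/k₁₂ + 1/k₃ → k_eq = 18.33 N/m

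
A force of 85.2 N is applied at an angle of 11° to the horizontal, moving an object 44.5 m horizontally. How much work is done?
W = Fd cosθ = 85.2×44.5×cos(11°) = 3721.7 J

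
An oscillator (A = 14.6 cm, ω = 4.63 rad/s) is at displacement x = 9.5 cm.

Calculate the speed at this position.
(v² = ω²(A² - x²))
v = ω√(A² − x²) = 4.63×√(0.146² − 0.095²) = 0.5133 m/s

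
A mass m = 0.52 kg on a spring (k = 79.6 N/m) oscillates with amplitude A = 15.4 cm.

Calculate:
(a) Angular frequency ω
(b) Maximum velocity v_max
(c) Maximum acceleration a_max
ω = √(k/m) = √(79.6/0.52) = 12.37 rad/s
v_max = ωA = 12.37×0.154 = 1.905 m/s
a_max = ω²A = 12.37²×0.154 = 23.57 m/s²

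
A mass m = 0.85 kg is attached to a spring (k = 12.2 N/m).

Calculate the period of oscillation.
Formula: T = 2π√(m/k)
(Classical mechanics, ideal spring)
T = 2π√(m/k) = 2π√(0.85/12.2) = 1.658 s; f = 1/T = 0.603 Hz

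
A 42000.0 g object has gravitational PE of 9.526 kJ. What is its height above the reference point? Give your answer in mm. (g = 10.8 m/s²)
PE = mgh → h = PE/(mg) = 9526 J / (42 kg × 10.8 m/s²) = 21 m = 21000.0 mm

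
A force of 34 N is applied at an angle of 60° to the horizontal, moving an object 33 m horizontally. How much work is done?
W = Fd cosθ = 34×33×cos(60°) = 561.0 J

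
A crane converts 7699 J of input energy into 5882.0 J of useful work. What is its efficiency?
η = W_out/W_in = 5882.0/7699 = 0.764 = 76.4%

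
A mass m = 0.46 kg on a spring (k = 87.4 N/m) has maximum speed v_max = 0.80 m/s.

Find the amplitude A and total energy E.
½mv²_max = ½kA² → A = v_max√(m/k) = 0.8×√(0.46/87.4) = 0.05804 m = 5.804 cm
E = ½mv²_max = ½×0.46×0.8² = 0.1472 J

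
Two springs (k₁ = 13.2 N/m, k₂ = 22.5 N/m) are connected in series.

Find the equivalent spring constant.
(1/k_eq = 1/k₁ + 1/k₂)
1/k_eq = 1/13.2 + 1/22.5 = 0.1202; k_eq = 8.319 N/m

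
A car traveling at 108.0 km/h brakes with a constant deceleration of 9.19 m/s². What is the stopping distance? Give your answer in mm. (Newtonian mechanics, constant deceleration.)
d = v₀² / (2a) (with unit conversion) = 48970.0 mm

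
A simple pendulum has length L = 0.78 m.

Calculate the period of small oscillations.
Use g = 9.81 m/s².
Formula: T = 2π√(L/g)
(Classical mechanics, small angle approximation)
T = 2π√(L/g) = 2π√(0.78/9.81) = 1.772 s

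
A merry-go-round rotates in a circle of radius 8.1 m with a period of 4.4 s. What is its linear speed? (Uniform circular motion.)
v = 2πr/T = 2π×8.1/4.4 = 11.57 m/s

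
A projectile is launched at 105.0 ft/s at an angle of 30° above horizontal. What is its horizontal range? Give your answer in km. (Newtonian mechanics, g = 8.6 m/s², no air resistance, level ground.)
R = v₀² sin(2θ) / g (with unit conversion) = 0.1031 km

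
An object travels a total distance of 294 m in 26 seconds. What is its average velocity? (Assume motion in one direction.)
v_avg = Δd / Δt = 294 / 26 = 11.31 m/s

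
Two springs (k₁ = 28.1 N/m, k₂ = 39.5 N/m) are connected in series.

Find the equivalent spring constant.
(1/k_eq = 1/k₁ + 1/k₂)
1/k_eq = 1/28.1 + 1/39.5 = 0.060904; k_eq = 16.42 N/m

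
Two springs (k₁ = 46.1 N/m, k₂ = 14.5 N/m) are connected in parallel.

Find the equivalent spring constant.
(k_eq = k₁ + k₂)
k_eq = k₁ + k₂ = 46.1 + 14.5 = 60.6 N/m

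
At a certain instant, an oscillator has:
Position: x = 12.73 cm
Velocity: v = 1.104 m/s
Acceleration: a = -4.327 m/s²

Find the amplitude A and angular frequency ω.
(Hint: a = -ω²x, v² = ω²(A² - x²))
a = −ω²x → ω = √(|a|/x) = √(4.327/0.1273) = 5.83 rad/s
v² = ω²(A² − x²) → A = √(x² + v²/ω²) = √(0.1273² + 1.104²/5.83²) = 0.2282 m = 22.82 cm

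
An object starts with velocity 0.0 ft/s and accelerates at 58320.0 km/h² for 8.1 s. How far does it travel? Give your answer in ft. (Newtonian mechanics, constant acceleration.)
d = v₀t + ½at² (with unit conversion) = 484.3 ft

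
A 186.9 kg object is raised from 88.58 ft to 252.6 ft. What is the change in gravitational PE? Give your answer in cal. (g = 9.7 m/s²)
ΔPE = mg(h₂ − h₁) = 186.9 kg × 9.7 m/s² × (76.99 − 27) m = 9.063e+04 J = 21660.0 cal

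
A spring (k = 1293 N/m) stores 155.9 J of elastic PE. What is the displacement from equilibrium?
PE = ½kx² → x = √(2PE/k) = √(2×155.9/1293) = 0.4911 m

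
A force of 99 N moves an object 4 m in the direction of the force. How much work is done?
W = Fd = 99×4 = 396.0 J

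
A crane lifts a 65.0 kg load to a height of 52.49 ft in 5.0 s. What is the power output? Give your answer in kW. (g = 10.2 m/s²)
W = mgh = 65×10.2×16 = 1.061e+04 J
P = W/t = 1.061e+04/5 = 2121 W = 2.121 kW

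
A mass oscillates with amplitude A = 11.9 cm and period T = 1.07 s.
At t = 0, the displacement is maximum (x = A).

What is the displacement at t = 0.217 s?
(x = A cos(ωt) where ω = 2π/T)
ω = 2π/T = 2π/1.07 = 5.872 rad/s
x = A cos(ωt) = 11.9×cos(5.872×0.217) = 3.477 cm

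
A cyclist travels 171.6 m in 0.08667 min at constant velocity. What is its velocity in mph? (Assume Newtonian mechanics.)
v = d/t (with unit conversion) = 73.82 mph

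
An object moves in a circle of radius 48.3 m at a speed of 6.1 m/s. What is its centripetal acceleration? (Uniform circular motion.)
a_c = v²/r = 6.1²/48.3 = 37.21/48.3 = 0.77 m/s²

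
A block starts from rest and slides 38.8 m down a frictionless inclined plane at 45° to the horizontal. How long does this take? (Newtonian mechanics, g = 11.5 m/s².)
a = g sin(θ) = 11.5 × sin(45°) = 8.13 m/s²
t = √(2d/a) = √(2 × 38.8 / 8.13) = 3.09 s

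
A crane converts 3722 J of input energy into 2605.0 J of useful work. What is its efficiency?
η = W_out/W_in = 2605.0/3722 = 0.6999 = 69.99%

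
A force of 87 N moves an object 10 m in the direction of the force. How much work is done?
W = Fd = 87×10 = 870.0 J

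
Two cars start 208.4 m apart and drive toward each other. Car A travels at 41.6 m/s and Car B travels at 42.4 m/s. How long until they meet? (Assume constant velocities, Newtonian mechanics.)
Combined speed: v_combined = 41.6 + 42.4 = 84 m/s
Time to meet: t = d/84 = 208.4/84 = 2.48 s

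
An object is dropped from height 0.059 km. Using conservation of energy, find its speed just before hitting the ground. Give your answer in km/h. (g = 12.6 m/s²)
mgh = ½mv² → v = √(2gh) = √(2×12.6×59) = 38.56 m/s = 138.8 km/h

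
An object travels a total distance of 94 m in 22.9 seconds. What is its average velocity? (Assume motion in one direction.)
v_avg = Δd / Δt = 94 / 22.9 = 4.1 m/s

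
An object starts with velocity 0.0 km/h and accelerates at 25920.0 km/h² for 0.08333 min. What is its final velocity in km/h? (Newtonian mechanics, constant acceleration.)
v = v₀ + at (with unit conversion) = 36.0 km/h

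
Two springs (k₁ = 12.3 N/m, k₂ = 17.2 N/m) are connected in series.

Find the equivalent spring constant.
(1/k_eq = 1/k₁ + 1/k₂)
1/k_eq = 1/12.3 + 1/17.2 = 0.13944; k_eq = 7.172 N/m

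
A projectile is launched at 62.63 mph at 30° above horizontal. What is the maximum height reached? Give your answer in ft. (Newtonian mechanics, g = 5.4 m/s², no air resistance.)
H = v₀²sin²(θ)/(2g) (with unit conversion) = 59.53 ft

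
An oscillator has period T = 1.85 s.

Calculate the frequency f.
f = 1/T = 1/1.85 = 0.5405 Hz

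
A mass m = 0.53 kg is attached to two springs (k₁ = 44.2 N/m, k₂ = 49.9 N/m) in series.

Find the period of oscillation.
k_eq = k₁k₂/(k₁+k₂) = 23.44 N/m
T = 2π√(m/k_eq) = 2π√(0.53/23.44) = 0.9448 s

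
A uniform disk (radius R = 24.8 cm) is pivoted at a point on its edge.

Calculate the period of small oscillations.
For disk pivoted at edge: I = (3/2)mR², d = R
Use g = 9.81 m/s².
I/m = (3/2)R² = 0.09226 m²; d = R = 0.248 m
T = 2π√((3/2)R²/(gR)) = 2π√(3R/(2g)) = 1.224 s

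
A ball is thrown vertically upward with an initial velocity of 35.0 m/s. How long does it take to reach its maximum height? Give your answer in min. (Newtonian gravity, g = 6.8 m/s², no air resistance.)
t_up = v₀/g (with unit conversion) = 0.08578 min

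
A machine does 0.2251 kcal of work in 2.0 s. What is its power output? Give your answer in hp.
P = W/t = 941.8 J / 2 s = 470.9 W = 0.6315 hp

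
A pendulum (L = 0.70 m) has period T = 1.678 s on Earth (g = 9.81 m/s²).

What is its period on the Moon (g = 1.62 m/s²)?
T = 2π√(L/g), so T_moon/T_earth = √(g_earth/g_moon)
T_moon = 2π√(0.7/1.62) = 4.13 s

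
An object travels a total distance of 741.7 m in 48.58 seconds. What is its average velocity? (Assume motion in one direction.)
v_avg = Δd / Δt = 741.7 / 48.58 = 15.27 m/s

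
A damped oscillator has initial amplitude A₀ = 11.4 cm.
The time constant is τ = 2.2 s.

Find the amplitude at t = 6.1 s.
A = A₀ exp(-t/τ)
A = A₀ exp(−t/τ) = 11.4×exp(−6.1/2.2) = 0.7124 cm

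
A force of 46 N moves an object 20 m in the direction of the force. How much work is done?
W = Fd = 46×20 = 920.0 J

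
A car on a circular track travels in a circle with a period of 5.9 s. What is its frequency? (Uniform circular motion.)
f = 1/T = 1/5.9 = 0.1695 Hz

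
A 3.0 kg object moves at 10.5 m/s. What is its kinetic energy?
KE = ½mv² = ½×3.0×10.5² = 165.375 J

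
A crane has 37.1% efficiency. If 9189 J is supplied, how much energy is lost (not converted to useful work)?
W_out = η × W_in = 0.371×9189 = 3409.1 J
W_lost = W_in − W_out = 9189 − 3409.1 = 5779.9 J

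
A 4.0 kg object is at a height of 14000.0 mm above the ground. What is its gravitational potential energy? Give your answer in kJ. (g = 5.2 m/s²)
PE = mgh = 4 kg × 5.2 m/s² × 14 m = 291.2 J = 0.2912 kJ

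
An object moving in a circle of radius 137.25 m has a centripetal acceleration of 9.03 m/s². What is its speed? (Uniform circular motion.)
v = √(a_c × r) = √(9.03 × 137.25) = 35.2 m/s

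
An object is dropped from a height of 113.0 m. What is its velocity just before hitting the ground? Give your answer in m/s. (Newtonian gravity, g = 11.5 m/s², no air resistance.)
v = √(2gh) = 50.98 m/s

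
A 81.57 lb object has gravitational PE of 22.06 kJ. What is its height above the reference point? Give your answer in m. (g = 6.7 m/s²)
PE = mgh → h = PE/(mg) = 2.206e+04 J / (37 kg × 6.7 m/s²) = 88.99 m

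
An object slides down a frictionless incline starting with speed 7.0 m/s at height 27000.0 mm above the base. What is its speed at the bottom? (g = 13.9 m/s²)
½mv₀² + mgh = ½mv² → v = √(v₀² + 2gh) = √(7² + 2×13.9×27) = 28.28 m/s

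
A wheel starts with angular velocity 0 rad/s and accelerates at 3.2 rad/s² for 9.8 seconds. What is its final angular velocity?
ω = ω₀ + αt = 0 + 3.2 × 9.8 = 31.36 rad/s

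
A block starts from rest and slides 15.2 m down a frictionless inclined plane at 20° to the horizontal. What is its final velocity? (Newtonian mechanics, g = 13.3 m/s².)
a = g sin(θ) = 13.3 × sin(20°) = 4.55 m/s²
v = √(2ad) = √(2 × 4.55 × 15.2) = 11.76 m/s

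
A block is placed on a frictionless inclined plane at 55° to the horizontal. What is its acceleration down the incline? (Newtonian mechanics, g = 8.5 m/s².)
a = g sin(θ) = 8.5 × sin(55°) = 8.5 × 0.8192 = 6.96 m/s²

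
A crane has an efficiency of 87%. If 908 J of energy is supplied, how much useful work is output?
W_out = η × W_in = 0.87 × 908 = 789.96 J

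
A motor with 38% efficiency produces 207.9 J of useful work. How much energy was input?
W_in = W_out/η = 207.9/0.38 = 547.11 J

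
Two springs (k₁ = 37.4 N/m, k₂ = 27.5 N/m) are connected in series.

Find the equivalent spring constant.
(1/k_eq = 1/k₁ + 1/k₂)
1/k_eq = 1/37.4 + 1/27.5 = 0.063102; k_eq = 15.85 N/m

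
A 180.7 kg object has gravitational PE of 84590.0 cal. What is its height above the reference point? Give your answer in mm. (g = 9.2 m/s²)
PE = mgh → h = PE/(mg) = 3.539e+05 J / (180.7 kg × 9.2 m/s²) = 212.9 m = 212900.0 mm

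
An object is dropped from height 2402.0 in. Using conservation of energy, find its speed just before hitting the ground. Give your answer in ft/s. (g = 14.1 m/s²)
mgh = ½mv² → v = √(2gh) = √(2×14.1×61.01) = 41.48 m/s = 136.1 ft/s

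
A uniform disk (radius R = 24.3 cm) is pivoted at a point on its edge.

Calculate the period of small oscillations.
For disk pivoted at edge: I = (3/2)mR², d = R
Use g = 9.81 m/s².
I/m = (3/2)R² = 0.08857 m²; d = R = 0.243 m
T = 2π√((3/2)R²/(gR)) = 2π√(3R/(2g)) = 1.211 s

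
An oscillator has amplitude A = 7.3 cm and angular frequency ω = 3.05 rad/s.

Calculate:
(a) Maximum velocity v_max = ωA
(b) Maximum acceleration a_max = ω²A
v_max = ωA = 3.05×0.073 = 0.2226 m/s
a_max = ω²A = 3.05²×0.073 = 0.6791 m/s²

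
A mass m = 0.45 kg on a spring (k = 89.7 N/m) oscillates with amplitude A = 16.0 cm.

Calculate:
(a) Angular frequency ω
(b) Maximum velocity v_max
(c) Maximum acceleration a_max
ω = √(k/m) = √(89.7/0.45) = 14.12 rad/s
v_max = ωA = 14.12×0.16 = 2.259 m/s
a_max = ω²A = 14.12²×0.16 = 31.89 m/s²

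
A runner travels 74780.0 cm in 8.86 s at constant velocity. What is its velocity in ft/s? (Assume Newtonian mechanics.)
v = d/t (with unit conversion) = 276.9 ft/s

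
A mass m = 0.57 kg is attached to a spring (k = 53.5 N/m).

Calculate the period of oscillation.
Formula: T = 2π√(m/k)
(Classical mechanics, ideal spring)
T = 2π√(m/k) = 2π√(0.57/53.5) = 0.6485 s; f = 1/T = 1.542 Hz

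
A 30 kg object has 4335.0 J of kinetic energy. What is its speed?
KE = ½mv² → v = √(2KE/m) = √(2×4335.0/30) = 17.0 m/s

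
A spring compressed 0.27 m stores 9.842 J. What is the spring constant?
PE = ½kx² → k = 2PE/x² = 2×9.842/0.27² = 270.0 N/m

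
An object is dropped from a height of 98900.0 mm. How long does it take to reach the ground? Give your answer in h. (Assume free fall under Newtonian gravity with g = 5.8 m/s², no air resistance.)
t = √(2h/g) (with unit conversion) = 0.001622 h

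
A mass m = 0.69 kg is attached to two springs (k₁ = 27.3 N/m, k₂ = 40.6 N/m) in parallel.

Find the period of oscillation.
k_eq = k₁+k₂ = 67.9 N/m
T = 2π√(m/k_eq) = 2π√(0.69/67.9) = 0.6334 s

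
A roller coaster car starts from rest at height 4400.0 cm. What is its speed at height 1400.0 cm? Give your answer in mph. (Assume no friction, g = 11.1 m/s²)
mgh₁ = ½mv₂² + mgh₂ → v₂ = √(2g(h₁−h₂)) = √(2×11.1×(44−14)) = 25.81 m/s = 57.73 mph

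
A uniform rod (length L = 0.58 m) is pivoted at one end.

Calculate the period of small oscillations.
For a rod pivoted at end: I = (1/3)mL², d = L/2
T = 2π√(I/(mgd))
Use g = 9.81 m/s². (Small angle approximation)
I/m = (1/3)L² = 0.1121 m²; d = L/2 = 0.29 m
T = 2π√(I/(mgd)) = 2π√(0.1121/(9.81×0.29)) = 1.247 s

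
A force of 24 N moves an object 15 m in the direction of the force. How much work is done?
W = Fd = 24×15 = 360.0 J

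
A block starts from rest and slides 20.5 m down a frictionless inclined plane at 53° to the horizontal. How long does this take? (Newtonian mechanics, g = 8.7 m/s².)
a = g sin(θ) = 8.7 × sin(53°) = 6.95 m/s²
t = √(2d/a) = √(2 × 20.5 / 6.95) = 2.43 s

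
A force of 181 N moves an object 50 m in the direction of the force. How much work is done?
W = Fd = 181×50 = 9050.0 J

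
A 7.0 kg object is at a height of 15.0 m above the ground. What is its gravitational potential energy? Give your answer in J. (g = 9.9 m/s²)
PE = mgh = 7 kg × 9.9 m/s² × 15 m = 1040 J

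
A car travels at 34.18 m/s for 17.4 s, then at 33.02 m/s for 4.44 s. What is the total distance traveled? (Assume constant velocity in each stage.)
d₁ = v₁t₁ = 34.18 × 17.4 = 594.732 m
d₂ = v₂t₂ = 33.02 × 4.44 = 146.609 m
d_total = 594.732 + 146.609 = 741.34 m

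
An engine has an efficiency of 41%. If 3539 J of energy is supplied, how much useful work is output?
W_out = η × W_in = 0.41 × 3539 = 1451.0 J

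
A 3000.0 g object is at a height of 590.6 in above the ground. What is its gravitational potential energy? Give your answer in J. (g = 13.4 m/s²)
PE = mgh = 3 kg × 13.4 m/s² × 15 m = 603 J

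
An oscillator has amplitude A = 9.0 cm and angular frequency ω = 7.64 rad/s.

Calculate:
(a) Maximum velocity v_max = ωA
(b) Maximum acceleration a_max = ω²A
v_max = ωA = 7.64×0.09 = 0.6876 m/s
a_max = ω²A = 7.64²×0.09 = 5.253 m/s²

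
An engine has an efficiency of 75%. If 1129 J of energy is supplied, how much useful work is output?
W_out = η × W_in = 0.75 × 1129 = 846.75 J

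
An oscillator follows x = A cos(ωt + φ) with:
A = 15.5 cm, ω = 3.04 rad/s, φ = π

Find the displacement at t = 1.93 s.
x = A cos(ωt + φ) = 15.5×cos(3.04×1.93 + π) = -14.18 cm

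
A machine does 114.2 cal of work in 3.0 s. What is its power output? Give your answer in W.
P = W/t = 477.8 J / 3 s = 159.3 W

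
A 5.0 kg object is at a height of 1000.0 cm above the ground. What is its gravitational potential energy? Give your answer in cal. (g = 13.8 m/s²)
PE = mgh = 5 kg × 13.8 m/s² × 10 m = 690 J = 164.9 cal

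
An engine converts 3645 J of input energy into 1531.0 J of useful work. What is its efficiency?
η = W_out/W_in = 1531.0/3645 = 0.42 = 42.0%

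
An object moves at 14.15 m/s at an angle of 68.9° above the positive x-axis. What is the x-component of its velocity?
vₓ = v cos(θ) = 14.15 × cos(68.9°) = 5.09 m/s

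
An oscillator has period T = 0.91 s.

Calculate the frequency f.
f = 1/T = 1/0.91 = 1.099 Hz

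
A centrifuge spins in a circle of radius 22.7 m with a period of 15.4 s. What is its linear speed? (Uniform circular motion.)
v = 2πr/T = 2π×22.7/15.4 = 9.26 m/s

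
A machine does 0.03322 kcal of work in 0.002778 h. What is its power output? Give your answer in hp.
P = W/t = 139 J / 10 s = 13.9 W = 0.01864 hp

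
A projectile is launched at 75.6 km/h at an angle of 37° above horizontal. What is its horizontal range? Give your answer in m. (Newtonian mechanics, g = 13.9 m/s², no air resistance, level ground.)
R = v₀² sin(2θ) / g (with unit conversion) = 30.5 m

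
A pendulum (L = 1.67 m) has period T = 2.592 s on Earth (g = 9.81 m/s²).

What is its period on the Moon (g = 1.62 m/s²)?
T = 2π√(L/g), so T_moon/T_earth = √(g_earth/g_moon)
T_moon = 2π√(1.67/1.62) = 6.379 s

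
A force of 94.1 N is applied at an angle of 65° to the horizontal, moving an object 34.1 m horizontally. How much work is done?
W = Fd cosθ = 94.1×34.1×cos(65°) = 1356.1 J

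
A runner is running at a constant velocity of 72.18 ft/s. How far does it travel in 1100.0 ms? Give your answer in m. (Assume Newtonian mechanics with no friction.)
d = vt (with unit conversion) = 24.2 m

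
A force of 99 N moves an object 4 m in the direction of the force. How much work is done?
W = Fd = 99×4 = 396.0 J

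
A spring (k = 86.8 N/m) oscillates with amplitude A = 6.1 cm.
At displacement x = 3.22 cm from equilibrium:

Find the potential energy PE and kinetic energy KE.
E_total = ½kA² = ½×86.8×(0.061)² = 0.1615 J
PE = ½kx² = ½×86.8×(0.0322)² = 0.045 J
KE = E_total − PE = 0.1165 J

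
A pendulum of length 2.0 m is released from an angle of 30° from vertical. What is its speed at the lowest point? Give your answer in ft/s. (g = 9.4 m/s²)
h = L(1 − cosθ) = 2.0×(1 − cos30°) = 0.2679 m
v = √(2gh) = √(2×9.4×0.2679) = 2.244 m/s = 7.364 ft/s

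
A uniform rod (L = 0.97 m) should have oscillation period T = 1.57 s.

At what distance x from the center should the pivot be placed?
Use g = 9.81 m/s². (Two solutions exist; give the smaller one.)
T = 2π√((L²/12 + x²)/(gx)). Let c = T²g/(4π²) = 0.6125.
x² − cx + L²/12 = 0 → x = (c − √(c² − L²/3))/2 = 0.1822 m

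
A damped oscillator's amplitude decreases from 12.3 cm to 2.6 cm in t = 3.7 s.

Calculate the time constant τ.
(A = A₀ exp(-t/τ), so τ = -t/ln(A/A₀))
A/A₀ = 2.6/12.3 = 0.2114; ln(A/A₀) = -1.554
τ = −t/ln(A/A₀) = −3.7/-1.554 = 2.381 s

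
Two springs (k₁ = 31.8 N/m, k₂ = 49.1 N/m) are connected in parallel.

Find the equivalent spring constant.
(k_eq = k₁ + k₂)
k_eq = k₁ + k₂ = 31.8 + 49.1 = 80.9 N/m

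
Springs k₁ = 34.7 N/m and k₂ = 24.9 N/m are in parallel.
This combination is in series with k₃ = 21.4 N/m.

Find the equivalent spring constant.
k₁₂ = k₁ + k₂ = 59.6 N/m (parallel)
1/k_eq = 1/k₁₂ + 1/k₃ → k_eq = 15.75 N/m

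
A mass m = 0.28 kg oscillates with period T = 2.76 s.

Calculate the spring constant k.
T = 2π√(m/k) → k = m(2π/T)² = 0.28×(2π/2.76)² = 1.451 N/m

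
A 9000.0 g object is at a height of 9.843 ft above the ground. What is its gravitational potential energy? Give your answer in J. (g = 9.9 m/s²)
PE = mgh = 9 kg × 9.9 m/s² × 3 m = 267.3 J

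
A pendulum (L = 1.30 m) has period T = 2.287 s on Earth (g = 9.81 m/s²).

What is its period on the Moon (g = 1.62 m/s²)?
T = 2π√(L/g), so T_moon/T_earth = √(g_earth/g_moon)
T_moon = 2π√(1.3/1.62) = 5.629 s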